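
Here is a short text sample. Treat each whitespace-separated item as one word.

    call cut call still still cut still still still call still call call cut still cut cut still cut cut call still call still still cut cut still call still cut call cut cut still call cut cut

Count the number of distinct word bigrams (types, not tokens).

38 tokens → 37 bigram windows in total.
Repeated bigrams (each contributes count−1 duplicates):
  call still: 5
  cut cut: 5
  cut still: 5
  still call: 5
  still cut: 5
  call cut: 4
  still still: 4
  cut call: 3
28 duplicate windows → 37 − 28 = 9 distinct.

9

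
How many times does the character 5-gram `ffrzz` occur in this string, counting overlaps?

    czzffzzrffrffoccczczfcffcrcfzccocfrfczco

Sliding a length-5 window over the 40 characters (36 positions):
  (no match at any position)

0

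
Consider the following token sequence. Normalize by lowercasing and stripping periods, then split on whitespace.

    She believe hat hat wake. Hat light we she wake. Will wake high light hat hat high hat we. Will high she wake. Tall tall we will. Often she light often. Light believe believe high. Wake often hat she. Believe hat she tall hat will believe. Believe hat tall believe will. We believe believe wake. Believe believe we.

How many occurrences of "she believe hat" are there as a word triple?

Scanning the 56 overlapping trigram windows for "she believe hat":
  position 1–3: she believe hat
  position 39–41: she believe hat

2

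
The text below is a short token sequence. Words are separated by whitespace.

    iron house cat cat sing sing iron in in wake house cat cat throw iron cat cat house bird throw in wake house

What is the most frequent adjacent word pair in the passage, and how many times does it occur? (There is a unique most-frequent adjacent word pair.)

"cat cat", 3 times

Bigram frequencies (highest first):
  cat cat: 3
  house cat: 2
  in wake: 2
  wake house: 2
  iron house: 1
  cat sing: 1
  … (11 more, each ≤ 1)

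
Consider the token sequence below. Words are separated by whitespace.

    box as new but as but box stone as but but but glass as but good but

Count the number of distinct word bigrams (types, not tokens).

13

17 tokens → 16 bigram windows in total.
Repeated bigrams (each contributes count−1 duplicates):
  as but: 3
  but but: 2
3 duplicate windows → 16 − 3 = 13 distinct.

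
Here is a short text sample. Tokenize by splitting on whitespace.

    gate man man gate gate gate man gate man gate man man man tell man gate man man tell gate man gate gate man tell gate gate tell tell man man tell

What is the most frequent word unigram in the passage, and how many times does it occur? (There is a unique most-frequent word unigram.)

"man", 14 times

Unigram frequencies (highest first):
  man: 14
  gate: 12
  tell: 6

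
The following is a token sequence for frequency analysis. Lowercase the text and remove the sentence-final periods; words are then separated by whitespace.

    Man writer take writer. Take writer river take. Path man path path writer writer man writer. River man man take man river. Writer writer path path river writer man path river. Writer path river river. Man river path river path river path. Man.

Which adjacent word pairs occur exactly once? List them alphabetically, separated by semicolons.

Bigram counts meeting the condition (exactly once):
  man man: 1
  man take: 1
  path writer: 1
  river river: 1
  river take: 1
  take man: 1
  take path: 1

man man; man take; path writer; river river; river take; take man; take path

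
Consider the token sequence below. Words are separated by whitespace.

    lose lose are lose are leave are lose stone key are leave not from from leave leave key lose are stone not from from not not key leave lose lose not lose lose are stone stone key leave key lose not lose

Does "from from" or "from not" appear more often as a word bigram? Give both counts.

"from from" (2 vs 1)

"from from": 2 occurrences
"from not": 1 occurrence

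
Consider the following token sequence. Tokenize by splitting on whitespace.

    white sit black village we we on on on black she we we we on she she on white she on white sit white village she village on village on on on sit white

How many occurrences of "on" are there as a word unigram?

10

Scanning the 34 tokens for "on":
  position 7: on
  position 8: on
  position 9: on
  position 15: on
  position 18: on
  position 21: on
  position 28: on
  position 30: on
  position 31: on
  position 32: on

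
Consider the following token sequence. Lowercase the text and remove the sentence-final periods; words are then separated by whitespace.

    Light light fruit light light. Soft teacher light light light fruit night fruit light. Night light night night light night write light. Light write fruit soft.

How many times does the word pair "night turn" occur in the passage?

Scanning the 25 overlapping bigram windows for "night turn":
  (none found)

0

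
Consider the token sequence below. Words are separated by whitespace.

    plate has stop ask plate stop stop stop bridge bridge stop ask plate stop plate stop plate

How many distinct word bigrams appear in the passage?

17 tokens → 16 bigram windows in total.
Repeated bigrams (each contributes count−1 duplicates):
  plate stop: 3
  ask plate: 2
  stop ask: 2
  stop plate: 2
  stop stop: 2
6 duplicate windows → 16 − 6 = 10 distinct.

10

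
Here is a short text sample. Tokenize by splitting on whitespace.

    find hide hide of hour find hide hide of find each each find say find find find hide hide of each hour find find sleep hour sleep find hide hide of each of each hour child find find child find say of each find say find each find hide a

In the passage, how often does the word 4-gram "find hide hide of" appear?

Scanning the 47 overlapping 4-gram windows for "find hide hide of":
  position 1–4: find hide hide of
  position 6–9: find hide hide of
  position 17–20: find hide hide of
  position 28–31: find hide hide of

4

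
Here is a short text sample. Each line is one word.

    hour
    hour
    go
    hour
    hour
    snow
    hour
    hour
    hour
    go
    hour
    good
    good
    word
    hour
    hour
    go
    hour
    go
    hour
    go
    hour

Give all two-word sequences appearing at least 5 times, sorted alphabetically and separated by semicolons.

go hour; hour go; hour hour

Bigram counts meeting the condition (at least 5 times):
  go hour: 5
  hour go: 5
  hour hour: 5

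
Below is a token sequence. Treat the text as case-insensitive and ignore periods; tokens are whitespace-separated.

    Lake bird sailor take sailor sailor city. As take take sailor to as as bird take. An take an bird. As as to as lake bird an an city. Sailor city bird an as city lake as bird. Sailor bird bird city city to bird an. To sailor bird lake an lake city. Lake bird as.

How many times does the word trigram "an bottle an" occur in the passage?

0

Scanning the 54 overlapping trigram windows for "an bottle an":
  (none found)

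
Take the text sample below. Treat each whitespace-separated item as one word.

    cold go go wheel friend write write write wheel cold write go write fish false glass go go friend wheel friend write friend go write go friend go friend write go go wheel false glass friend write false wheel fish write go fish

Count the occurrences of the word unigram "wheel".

5

Scanning the 43 tokens for "wheel":
  position 4: wheel
  position 9: wheel
  position 20: wheel
  position 33: wheel
  position 39: wheel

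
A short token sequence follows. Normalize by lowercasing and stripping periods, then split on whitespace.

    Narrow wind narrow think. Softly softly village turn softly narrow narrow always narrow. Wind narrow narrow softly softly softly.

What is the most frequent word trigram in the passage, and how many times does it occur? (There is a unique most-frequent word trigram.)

Trigram frequencies (highest first):
  narrow wind narrow: 2
  wind narrow think: 1
  narrow think softly: 1
  think softly softly: 1
  softly softly village: 1
  softly village turn: 1
  … (10 more, each ≤ 1)

"narrow wind narrow", 2 times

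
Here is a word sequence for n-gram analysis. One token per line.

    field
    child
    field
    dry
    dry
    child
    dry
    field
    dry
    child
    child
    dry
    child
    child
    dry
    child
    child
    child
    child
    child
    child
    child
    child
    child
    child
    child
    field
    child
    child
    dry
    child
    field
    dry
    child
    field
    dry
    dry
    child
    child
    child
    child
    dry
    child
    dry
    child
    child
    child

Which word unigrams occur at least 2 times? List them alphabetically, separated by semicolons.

child; dry; field

Unigram counts meeting the condition (at least 2 times):
  child: 29
  dry: 12
  field: 6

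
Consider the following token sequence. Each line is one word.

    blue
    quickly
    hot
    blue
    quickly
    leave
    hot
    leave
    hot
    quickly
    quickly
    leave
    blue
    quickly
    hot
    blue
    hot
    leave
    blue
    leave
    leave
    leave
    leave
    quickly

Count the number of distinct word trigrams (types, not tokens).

19

24 tokens → 22 trigram windows in total.
Repeated trigrams (each contributes count−1 duplicates):
  blue quickly hot: 2
  leave leave leave: 2
  quickly hot blue: 2
3 duplicate windows → 22 − 3 = 19 distinct.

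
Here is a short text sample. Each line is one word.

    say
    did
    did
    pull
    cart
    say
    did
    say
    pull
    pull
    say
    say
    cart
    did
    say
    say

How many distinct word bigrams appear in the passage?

16 tokens → 15 bigram windows in total.
Repeated bigrams (each contributes count−1 duplicates):
  did say: 2
  say did: 2
  say say: 2
3 duplicate windows → 15 − 3 = 12 distinct.

12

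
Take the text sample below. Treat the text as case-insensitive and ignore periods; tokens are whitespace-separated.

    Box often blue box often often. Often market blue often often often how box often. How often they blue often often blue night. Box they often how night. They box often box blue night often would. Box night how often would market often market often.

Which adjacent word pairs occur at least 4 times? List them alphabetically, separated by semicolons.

box often; often often

Bigram counts meeting the condition (at least 4 times):
  box often: 4
  often often: 5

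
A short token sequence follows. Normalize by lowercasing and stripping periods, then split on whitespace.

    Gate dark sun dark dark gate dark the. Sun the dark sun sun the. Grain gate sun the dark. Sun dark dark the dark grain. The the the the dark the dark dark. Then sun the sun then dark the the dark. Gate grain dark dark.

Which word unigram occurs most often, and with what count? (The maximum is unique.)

Unigram frequencies (highest first):
  dark: 16
  the: 13
  sun: 8
  gate: 4
  grain: 3
  then: 2

"dark", 16 times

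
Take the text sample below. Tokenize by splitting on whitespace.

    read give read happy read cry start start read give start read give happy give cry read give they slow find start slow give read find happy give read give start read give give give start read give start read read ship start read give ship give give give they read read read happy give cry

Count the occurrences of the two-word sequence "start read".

Scanning the 55 overlapping bigram windows for "start read":
  position 8–9: start read
  position 11–12: start read
  position 31–32: start read
  position 36–37: start read
  position 39–40: start read
  position 43–44: start read

6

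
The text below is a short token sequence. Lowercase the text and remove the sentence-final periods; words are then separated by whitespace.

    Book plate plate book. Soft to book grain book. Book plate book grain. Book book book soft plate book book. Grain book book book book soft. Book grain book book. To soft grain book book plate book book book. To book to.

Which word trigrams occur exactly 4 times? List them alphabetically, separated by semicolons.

Trigram counts meeting the condition (exactly 4 times):
  book book book: 4
  book grain book: 4

book book book; book grain book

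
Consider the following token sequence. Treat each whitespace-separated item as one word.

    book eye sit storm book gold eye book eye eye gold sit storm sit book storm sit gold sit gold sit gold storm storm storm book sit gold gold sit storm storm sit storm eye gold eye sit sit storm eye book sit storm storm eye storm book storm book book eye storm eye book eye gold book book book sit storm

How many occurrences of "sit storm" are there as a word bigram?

7

Scanning the 61 overlapping bigram windows for "sit storm":
  position 3–4: sit storm
  position 12–13: sit storm
  position 30–31: sit storm
  position 33–34: sit storm
  position 39–40: sit storm
  position 43–44: sit storm
  position 61–62: sit storm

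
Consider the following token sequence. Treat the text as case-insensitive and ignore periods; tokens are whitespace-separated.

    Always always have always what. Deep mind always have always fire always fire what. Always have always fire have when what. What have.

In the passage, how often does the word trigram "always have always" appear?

3

Scanning the 21 overlapping trigram windows for "always have always":
  position 2–4: always have always
  position 8–10: always have always
  position 15–17: always have always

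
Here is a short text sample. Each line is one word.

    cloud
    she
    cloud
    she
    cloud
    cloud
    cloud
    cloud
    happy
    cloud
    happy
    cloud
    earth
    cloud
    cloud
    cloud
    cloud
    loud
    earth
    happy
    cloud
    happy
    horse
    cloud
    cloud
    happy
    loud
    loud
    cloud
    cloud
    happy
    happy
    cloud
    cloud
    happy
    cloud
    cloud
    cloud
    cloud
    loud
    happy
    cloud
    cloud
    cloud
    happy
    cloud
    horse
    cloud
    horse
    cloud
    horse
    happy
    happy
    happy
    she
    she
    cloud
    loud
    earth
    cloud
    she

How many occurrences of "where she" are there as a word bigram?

Scanning the 60 overlapping bigram windows for "where she":
  (none found)

0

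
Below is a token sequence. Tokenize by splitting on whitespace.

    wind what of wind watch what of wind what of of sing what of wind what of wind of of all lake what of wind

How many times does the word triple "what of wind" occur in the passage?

Scanning the 23 overlapping trigram windows for "what of wind":
  position 2–4: what of wind
  position 6–8: what of wind
  position 13–15: what of wind
  position 16–18: what of wind
  position 23–25: what of wind

5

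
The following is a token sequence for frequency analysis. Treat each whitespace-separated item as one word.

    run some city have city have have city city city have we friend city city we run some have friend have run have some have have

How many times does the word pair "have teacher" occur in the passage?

Scanning the 25 overlapping bigram windows for "have teacher":
  (none found)

0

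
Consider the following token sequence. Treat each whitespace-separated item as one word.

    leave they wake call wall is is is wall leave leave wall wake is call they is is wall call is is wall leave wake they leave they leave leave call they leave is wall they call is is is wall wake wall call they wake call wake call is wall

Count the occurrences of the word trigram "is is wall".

4

Scanning the 49 overlapping trigram windows for "is is wall":
  position 7–9: is is wall
  position 17–19: is is wall
  position 21–23: is is wall
  position 39–41: is is wall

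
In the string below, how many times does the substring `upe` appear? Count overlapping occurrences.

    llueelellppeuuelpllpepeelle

Sliding a length-3 window over the 27 characters (25 positions):
  (no match at any position)

0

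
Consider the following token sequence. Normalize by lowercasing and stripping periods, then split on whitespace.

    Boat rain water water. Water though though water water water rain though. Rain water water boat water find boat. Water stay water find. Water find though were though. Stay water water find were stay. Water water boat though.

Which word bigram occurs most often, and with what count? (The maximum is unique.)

Bigram frequencies (highest first):
  water water: 7
  water find: 4
  stay water: 3
  rain water: 2
  water boat: 2
  boat water: 2
  … (17 more, each ≤ 1)

"water water", 7 times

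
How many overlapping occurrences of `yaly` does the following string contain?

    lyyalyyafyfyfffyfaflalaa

1

Sliding a length-4 window over the 24 characters (21 positions):
  position 3–6: yaly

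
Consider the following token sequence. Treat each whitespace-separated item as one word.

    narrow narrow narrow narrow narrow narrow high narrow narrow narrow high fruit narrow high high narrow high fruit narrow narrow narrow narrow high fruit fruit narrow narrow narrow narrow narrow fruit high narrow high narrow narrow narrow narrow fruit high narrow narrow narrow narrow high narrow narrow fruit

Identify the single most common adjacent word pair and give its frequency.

Bigram frequencies (highest first):
  narrow narrow: 21
  narrow high: 7
  high narrow: 6
  high fruit: 3
  fruit narrow: 3
  narrow fruit: 3
  … (3 more, each ≤ 2)

"narrow narrow", 21 times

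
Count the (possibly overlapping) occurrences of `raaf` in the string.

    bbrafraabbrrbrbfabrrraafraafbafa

Sliding a length-4 window over the 32 characters (29 positions):
  position 21–24: raaf
  position 25–28: raaf

2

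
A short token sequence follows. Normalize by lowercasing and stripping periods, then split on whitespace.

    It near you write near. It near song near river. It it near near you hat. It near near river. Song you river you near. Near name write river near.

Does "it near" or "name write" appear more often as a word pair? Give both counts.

"it near": 4 occurrences
"name write": 1 occurrence

"it near" (4 vs 1)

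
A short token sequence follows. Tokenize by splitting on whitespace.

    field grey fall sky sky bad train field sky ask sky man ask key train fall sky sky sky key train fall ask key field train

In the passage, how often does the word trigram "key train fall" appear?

Scanning the 24 overlapping trigram windows for "key train fall":
  position 14–16: key train fall
  position 20–22: key train fall

2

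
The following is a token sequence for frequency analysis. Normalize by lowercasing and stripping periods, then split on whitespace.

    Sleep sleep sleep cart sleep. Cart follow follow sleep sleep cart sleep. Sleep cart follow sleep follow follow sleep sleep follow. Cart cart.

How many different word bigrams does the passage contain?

23 tokens → 22 bigram windows in total.
Repeated bigrams (each contributes count−1 duplicates):
  sleep sleep: 5
  sleep cart: 4
  follow sleep: 3
  cart follow: 2
  cart sleep: 2
  follow follow: 2
  sleep follow: 2
13 duplicate windows → 22 − 13 = 9 distinct.

9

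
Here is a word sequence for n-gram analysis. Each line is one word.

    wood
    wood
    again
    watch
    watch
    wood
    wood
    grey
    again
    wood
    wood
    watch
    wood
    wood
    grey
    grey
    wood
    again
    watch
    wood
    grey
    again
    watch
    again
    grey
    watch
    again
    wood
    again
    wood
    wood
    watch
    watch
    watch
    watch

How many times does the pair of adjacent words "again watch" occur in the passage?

Scanning the 34 overlapping bigram windows for "again watch":
  position 3–4: again watch
  position 18–19: again watch
  position 22–23: again watch

3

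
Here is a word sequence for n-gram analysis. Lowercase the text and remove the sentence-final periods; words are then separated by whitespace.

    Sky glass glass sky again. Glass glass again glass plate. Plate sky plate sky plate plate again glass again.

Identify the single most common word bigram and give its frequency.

"again glass", 3 times

Bigram frequencies (highest first):
  again glass: 3
  glass glass: 2
  glass again: 2
  plate plate: 2
  plate sky: 2
  sky plate: 2
  … (5 more, each ≤ 1)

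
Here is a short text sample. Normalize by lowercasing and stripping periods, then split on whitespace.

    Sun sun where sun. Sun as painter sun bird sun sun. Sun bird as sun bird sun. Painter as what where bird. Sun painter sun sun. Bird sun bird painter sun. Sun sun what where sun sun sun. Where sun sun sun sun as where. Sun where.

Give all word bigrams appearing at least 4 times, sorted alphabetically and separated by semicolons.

bird sun; sun bird; sun sun; where sun

Bigram counts meeting the condition (at least 4 times):
  bird sun: 4
  sun bird: 5
  sun sun: 12
  where sun: 4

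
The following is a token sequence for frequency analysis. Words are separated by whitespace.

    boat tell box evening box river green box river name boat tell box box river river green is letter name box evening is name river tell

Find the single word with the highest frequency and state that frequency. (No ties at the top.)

Unigram frequencies (highest first):
  box: 6
  river: 5
  tell: 3
  name: 3
  boat: 2
  evening: 2
  … (3 more, each ≤ 2)

"box", 6 times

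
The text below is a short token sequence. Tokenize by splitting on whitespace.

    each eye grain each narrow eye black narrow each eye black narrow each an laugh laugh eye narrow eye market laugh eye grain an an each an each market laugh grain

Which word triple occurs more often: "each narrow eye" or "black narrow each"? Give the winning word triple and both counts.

"each narrow eye": 1 occurrence
"black narrow each": 2 occurrences

"black narrow each" (2 vs 1)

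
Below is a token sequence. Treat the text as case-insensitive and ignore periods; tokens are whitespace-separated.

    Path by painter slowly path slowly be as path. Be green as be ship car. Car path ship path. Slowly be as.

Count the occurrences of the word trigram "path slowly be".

Scanning the 20 overlapping trigram windows for "path slowly be":
  position 5–7: path slowly be
  position 19–21: path slowly be

2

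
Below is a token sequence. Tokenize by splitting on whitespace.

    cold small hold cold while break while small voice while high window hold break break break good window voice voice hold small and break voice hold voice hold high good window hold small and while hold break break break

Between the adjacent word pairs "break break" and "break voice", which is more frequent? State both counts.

"break break": 4 occurrences
"break voice": 1 occurrence

"break break" (4 vs 1)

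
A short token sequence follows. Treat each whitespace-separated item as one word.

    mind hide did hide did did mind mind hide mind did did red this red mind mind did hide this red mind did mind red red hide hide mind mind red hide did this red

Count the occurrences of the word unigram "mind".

10

Scanning the 35 tokens for "mind":
  position 1: mind
  position 7: mind
  position 8: mind
  position 10: mind
  position 16: mind
  position 17: mind
  position 22: mind
  position 24: mind
  position 29: mind
  position 30: mind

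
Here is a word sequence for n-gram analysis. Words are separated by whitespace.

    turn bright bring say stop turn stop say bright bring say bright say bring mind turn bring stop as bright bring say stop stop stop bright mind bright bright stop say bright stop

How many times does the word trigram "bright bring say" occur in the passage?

Scanning the 31 overlapping trigram windows for "bright bring say":
  position 2–4: bright bring say
  position 9–11: bright bring say
  position 20–22: bright bring say

3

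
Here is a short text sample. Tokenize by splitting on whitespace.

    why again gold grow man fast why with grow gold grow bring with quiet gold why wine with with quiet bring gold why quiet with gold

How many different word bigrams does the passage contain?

22

26 tokens → 25 bigram windows in total.
Repeated bigrams (each contributes count−1 duplicates):
  gold grow: 2
  gold why: 2
  with quiet: 2
3 duplicate windows → 25 − 3 = 22 distinct.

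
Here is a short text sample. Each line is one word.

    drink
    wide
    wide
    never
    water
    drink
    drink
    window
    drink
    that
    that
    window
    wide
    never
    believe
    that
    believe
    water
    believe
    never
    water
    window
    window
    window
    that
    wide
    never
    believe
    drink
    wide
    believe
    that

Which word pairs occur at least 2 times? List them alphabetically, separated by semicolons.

believe that; drink wide; never believe; never water; wide never; window window

Bigram counts meeting the condition (at least 2 times):
  believe that: 2
  drink wide: 2
  never believe: 2
  never water: 2
  wide never: 3
  window window: 2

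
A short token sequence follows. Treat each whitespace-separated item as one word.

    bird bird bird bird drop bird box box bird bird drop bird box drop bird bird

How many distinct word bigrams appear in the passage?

16 tokens → 15 bigram windows in total.
Repeated bigrams (each contributes count−1 duplicates):
  bird bird: 5
  drop bird: 3
  bird box: 2
  bird drop: 2
8 duplicate windows → 15 − 8 = 7 distinct.

7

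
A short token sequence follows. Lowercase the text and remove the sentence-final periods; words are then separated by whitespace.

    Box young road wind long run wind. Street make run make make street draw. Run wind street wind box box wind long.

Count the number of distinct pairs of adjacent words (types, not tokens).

18

22 tokens → 21 bigram windows in total.
Repeated bigrams (each contributes count−1 duplicates):
  run wind: 2
  wind long: 2
  wind street: 2
3 duplicate windows → 21 − 3 = 18 distinct.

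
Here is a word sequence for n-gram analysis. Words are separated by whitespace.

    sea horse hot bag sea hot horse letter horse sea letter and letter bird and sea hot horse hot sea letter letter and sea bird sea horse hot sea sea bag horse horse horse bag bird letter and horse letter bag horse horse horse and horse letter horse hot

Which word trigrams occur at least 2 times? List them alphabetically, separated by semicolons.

and horse letter; bag horse horse; horse horse horse; horse hot sea; horse letter horse; sea horse hot; sea hot horse

Trigram counts meeting the condition (at least 2 times):
  and horse letter: 2
  bag horse horse: 2
  horse horse horse: 2
  horse hot sea: 2
  horse letter horse: 2
  sea horse hot: 2
  sea hot horse: 2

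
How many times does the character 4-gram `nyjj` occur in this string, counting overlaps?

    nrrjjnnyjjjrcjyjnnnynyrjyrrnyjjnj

2

Sliding a length-4 window over the 33 characters (30 positions):
  position 7–10: nyjj
  position 28–31: nyjj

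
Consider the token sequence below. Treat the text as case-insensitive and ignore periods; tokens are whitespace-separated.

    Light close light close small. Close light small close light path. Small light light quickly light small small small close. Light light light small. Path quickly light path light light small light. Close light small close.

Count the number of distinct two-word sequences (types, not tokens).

15

36 tokens → 35 bigram windows in total.
Repeated bigrams (each contributes count−1 duplicates):
  close light: 5
  light small: 5
  light light: 4
  small close: 4
  light close: 3
  light path: 2
  quickly light: 2
  small light: 2
  … (1 more repeated)
20 duplicate windows → 35 − 20 = 15 distinct.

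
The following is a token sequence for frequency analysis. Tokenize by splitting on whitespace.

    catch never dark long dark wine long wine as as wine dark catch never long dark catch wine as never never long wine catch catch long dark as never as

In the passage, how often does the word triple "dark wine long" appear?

Scanning the 28 overlapping trigram windows for "dark wine long":
  position 5–7: dark wine long

1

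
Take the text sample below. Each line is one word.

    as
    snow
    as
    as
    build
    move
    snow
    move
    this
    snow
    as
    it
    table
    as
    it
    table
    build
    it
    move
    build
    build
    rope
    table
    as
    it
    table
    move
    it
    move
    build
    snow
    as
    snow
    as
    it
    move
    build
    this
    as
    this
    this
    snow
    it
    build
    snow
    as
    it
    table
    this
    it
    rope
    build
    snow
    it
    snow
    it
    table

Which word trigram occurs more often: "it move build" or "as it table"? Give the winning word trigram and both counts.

"it move build": 3 occurrences
"as it table": 4 occurrences

"as it table" (4 vs 3)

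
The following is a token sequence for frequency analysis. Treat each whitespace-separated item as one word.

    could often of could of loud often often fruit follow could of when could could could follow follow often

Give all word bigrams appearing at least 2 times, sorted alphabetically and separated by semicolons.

Bigram counts meeting the condition (at least 2 times):
  could could: 2
  could of: 2

could could; could of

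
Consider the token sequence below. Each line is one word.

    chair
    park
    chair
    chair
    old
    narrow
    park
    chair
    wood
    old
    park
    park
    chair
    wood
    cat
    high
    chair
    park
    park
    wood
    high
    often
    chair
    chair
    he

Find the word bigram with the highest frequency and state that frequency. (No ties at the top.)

Bigram frequencies (highest first):
  park chair: 3
  chair park: 2
  chair chair: 2
  chair wood: 2
  park park: 2
  chair old: 1
  … (12 more, each ≤ 1)

"park chair", 3 times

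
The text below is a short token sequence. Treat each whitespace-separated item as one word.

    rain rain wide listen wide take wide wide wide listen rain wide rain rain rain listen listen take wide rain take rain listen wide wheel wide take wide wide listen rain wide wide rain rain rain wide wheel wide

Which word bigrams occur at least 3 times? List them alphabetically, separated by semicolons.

Bigram counts meeting the condition (at least 3 times):
  rain rain: 5
  rain wide: 4
  take wide: 3
  wide listen: 3
  wide rain: 3
  wide wide: 4

rain rain; rain wide; take wide; wide listen; wide rain; wide wide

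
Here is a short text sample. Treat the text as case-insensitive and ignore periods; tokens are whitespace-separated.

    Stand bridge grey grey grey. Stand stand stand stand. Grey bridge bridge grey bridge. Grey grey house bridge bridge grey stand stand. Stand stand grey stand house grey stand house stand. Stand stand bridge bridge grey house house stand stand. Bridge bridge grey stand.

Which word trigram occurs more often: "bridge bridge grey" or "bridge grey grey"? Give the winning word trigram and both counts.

"bridge bridge grey": 4 occurrences
"bridge grey grey": 2 occurrences

"bridge bridge grey" (4 vs 2)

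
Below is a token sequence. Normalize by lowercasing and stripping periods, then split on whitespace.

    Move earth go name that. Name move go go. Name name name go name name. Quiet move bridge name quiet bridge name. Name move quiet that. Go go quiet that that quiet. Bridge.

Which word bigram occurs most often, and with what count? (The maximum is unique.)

Bigram frequencies (highest first):
  name name: 4
  go name: 3
  name move: 2
  go go: 2
  name quiet: 2
  bridge name: 2
  … (15 more, each ≤ 2)

"name name", 4 times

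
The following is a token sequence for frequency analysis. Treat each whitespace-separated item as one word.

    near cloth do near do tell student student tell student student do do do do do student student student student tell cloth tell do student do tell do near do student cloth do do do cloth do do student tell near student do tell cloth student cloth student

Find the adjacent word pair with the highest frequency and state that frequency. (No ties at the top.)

Bigram frequencies (highest first):
  do do: 7
  student student: 5
  do student: 4
  cloth do: 3
  do tell: 3
  student tell: 3
  … (13 more, each ≤ 3)

"do do", 7 times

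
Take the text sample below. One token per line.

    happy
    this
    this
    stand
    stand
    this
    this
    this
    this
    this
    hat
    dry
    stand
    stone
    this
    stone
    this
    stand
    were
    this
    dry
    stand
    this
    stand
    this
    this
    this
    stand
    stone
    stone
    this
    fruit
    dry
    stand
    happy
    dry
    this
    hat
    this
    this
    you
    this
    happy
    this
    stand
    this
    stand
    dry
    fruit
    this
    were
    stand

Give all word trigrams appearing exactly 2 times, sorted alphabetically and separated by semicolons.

Trigram counts meeting the condition (exactly 2 times):
  stand this stand: 2
  stand this this: 2
  this stand this: 2
  this this stand: 2

stand this stand; stand this this; this stand this; this this stand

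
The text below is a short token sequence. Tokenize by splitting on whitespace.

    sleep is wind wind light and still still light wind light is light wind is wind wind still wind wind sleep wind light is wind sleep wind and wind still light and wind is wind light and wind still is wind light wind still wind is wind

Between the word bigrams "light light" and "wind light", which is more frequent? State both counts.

"wind light" (5 vs 0)

"light light": 0 occurrences
"wind light": 5 occurrences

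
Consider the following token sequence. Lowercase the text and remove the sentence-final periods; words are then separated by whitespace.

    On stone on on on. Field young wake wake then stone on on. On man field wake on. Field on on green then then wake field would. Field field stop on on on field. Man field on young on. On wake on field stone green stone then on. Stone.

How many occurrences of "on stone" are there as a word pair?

Scanning the 48 overlapping bigram windows for "on stone":
  position 1–2: on stone
  position 48–49: on stone

2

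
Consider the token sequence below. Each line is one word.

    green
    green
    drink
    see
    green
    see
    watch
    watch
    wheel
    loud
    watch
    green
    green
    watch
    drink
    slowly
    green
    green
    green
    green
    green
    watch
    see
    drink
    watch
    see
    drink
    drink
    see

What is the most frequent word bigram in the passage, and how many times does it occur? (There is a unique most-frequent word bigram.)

"green green", 6 times

Bigram frequencies (highest first):
  green green: 6
  drink see: 2
  green watch: 2
  watch see: 2
  see drink: 2
  green drink: 1
  … (13 more, each ≤ 1)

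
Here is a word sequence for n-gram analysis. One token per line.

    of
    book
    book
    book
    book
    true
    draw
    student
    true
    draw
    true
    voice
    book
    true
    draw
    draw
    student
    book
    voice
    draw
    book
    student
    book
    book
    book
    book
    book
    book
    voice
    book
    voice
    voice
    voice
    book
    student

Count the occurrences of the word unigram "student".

4

Scanning the 35 tokens for "student":
  position 8: student
  position 17: student
  position 22: student
  position 35: student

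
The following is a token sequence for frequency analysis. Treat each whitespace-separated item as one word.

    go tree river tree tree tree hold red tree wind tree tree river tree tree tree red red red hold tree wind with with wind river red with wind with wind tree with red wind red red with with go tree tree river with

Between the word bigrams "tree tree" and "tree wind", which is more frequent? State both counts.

"tree tree" (6 vs 2)

"tree tree": 6 occurrences
"tree wind": 2 occurrences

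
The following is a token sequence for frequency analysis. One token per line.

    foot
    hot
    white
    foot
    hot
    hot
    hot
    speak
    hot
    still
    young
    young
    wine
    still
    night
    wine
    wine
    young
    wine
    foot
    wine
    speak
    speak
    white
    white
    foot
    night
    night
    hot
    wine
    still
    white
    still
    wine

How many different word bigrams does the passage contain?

34 tokens → 33 bigram windows in total.
Repeated bigrams (each contributes count−1 duplicates):
  foot hot: 2
  hot hot: 2
  white foot: 2
  wine still: 2
  young wine: 2
5 duplicate windows → 33 − 5 = 28 distinct.

28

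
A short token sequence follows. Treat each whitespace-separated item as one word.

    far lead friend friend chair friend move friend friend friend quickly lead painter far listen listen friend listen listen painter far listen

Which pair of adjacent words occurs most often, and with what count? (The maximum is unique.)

Bigram frequencies (highest first):
  friend friend: 3
  painter far: 2
  far listen: 2
  listen listen: 2
  far lead: 1
  lead friend: 1
  … (10 more, each ≤ 1)

"friend friend", 3 times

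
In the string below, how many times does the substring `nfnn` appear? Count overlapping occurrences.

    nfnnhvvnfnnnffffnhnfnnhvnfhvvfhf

Sliding a length-4 window over the 32 characters (29 positions):
  position 1–4: nfnn
  position 8–11: nfnn
  position 19–22: nfnn

3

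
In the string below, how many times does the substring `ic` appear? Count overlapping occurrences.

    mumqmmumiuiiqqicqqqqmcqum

1

Sliding a length-2 window over the 25 characters (24 positions):
  position 15–16: ic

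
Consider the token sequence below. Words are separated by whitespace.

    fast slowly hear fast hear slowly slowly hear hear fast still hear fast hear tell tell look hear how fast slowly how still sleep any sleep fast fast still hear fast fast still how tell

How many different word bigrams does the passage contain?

24

35 tokens → 34 bigram windows in total.
Repeated bigrams (each contributes count−1 duplicates):
  hear fast: 4
  fast still: 3
  fast fast: 2
  fast hear: 2
  fast slowly: 2
  slowly hear: 2
  still hear: 2
10 duplicate windows → 34 − 10 = 24 distinct.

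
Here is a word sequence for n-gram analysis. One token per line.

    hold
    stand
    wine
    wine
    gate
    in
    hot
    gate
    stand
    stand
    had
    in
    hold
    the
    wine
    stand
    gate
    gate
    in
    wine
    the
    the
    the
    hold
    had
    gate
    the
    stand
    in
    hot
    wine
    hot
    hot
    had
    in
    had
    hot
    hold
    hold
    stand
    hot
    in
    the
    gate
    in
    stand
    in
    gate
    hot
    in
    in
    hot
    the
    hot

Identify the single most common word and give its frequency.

Unigram frequencies (highest first):
  in: 10
  hot: 9
  stand: 7
  gate: 7
  the: 7
  hold: 5
  … (2 more, each ≤ 5)

"in", 10 times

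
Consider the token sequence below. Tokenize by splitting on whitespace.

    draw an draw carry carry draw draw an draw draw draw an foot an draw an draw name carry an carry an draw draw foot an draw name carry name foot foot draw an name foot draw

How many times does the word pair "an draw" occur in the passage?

6

Scanning the 36 overlapping bigram windows for "an draw":
  position 2–3: an draw
  position 8–9: an draw
  position 14–15: an draw
  position 16–17: an draw
  position 22–23: an draw
  position 26–27: an draw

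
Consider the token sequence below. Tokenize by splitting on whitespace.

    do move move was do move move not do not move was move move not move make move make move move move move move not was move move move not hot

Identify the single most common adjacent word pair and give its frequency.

"move move", 9 times

Bigram frequencies (highest first):
  move move: 9
  move not: 4
  do move: 2
  move was: 2
  not move: 2
  was move: 2
  … (7 more, each ≤ 2)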